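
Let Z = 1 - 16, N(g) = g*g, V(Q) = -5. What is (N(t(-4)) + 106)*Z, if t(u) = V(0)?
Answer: -1965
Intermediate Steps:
t(u) = -5
N(g) = g**2
Z = -15
(N(t(-4)) + 106)*Z = ((-5)**2 + 106)*(-15) = (25 + 106)*(-15) = 131*(-15) = -1965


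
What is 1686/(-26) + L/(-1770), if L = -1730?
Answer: -146962/2301 ≈ -63.869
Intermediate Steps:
1686/(-26) + L/(-1770) = 1686/(-26) - 1730/(-1770) = 1686*(-1/26) - 1730*(-1/1770) = -843/13 + 173/177 = -146962/2301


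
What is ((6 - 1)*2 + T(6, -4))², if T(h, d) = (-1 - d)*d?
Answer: 4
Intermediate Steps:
T(h, d) = d*(-1 - d)
((6 - 1)*2 + T(6, -4))² = ((6 - 1)*2 - 1*(-4)*(1 - 4))² = (5*2 - 1*(-4)*(-3))² = (10 - 12)² = (-2)² = 4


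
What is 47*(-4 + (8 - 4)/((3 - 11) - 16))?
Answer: -1175/6 ≈ -195.83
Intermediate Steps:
47*(-4 + (8 - 4)/((3 - 11) - 16)) = 47*(-4 + 4/(-8 - 16)) = 47*(-4 + 4/(-24)) = 47*(-4 + 4*(-1/24)) = 47*(-4 - 1/6) = 47*(-25/6) = -1175/6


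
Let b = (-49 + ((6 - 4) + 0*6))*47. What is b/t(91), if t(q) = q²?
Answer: -2209/8281 ≈ -0.26676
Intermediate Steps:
b = -2209 (b = (-49 + (2 + 0))*47 = (-49 + 2)*47 = -47*47 = -2209)
b/t(91) = -2209/(91²) = -2209/8281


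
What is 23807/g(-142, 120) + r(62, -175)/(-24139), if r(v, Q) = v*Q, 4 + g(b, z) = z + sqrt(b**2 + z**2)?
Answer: -16608382567/127381503 + 23807*sqrt(8641)/10554 ≈ 79.303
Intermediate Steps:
g(b, z) = -4 + z + sqrt(b**2 + z**2) (g(b, z) = -4 + (z + sqrt(b**2 + z**2)) = -4 + z + sqrt(b**2 + z**2))
r(v, Q) = Q*v
23807/g(-142, 120) + r(62, -175)/(-24139) = 23807/(-4 + 120 + sqrt((-142)**2 + 120**2)) - 175*62/(-24139) = 23807/(-4 + 120 + sqrt(20164 + 14400)) - 10850*(-1/24139) = 23807/(-4 + 120 + sqrt(34564)) + 10850/24139 = 23807/(-4 + 120 + 2*sqrt(8641)) + 10850/24139 = 23807/(116 + 2*sqrt(8641)) + 10850/24139 = 10850/24139 + 23807/(116 + 2*sqrt(8641))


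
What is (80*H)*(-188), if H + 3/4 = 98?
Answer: -1462640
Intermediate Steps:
H = 389/4 (H = -¾ + 98 = 389/4 ≈ 97.250)
(80*H)*(-188) = (80*(389/4))*(-188) = 7780*(-188) = -1462640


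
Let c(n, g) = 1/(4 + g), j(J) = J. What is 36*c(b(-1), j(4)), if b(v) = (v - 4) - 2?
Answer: 9/2 ≈ 4.5000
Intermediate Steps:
b(v) = -6 + v (b(v) = (-4 + v) - 2 = -6 + v)
36*c(b(-1), j(4)) = 36/(4 + 4) = 36/8 = 36*(⅛) = 9/2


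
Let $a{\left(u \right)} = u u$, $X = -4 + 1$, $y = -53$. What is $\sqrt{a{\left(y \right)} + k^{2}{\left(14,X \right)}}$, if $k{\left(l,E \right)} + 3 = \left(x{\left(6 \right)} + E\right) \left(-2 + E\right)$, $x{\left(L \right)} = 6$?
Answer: $\sqrt{3133} \approx 55.973$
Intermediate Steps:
$X = -3$
$k{\left(l,E \right)} = -3 + \left(-2 + E\right) \left(6 + E\right)$ ($k{\left(l,E \right)} = -3 + \left(6 + E\right) \left(-2 + E\right) = -3 + \left(-2 + E\right) \left(6 + E\right)$)
$a{\left(u \right)} = u^{2}$
$\sqrt{a{\left(y \right)} + k^{2}{\left(14,X \right)}} = \sqrt{\left(-53\right)^{2} + \left(-15 + \left(-3\right)^{2} + 4 \left(-3\right)\right)^{2}} = \sqrt{2809 + \left(-15 + 9 - 12\right)^{2}} = \sqrt{2809 + \left(-18\right)^{2}} = \sqrt{2809 + 324} = \sqrt{3133}$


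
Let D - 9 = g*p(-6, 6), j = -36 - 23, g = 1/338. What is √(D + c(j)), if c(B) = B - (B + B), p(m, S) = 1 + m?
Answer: √45958/26 ≈ 8.2453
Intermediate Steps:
g = 1/338 ≈ 0.0029586
j = -59
c(B) = -B (c(B) = B - 2*B = -B)
D = 3037/338 (D = 9 + (1 - 6)/338 = 9 + (1/338)*(-5) = 9 - 5/338 = 3037/338 ≈ 8.9852)
√(D + c(j)) = √(3037/338 - 1*(-59)) = √(3037/338 + 59) = √(22979/338) = √45958/26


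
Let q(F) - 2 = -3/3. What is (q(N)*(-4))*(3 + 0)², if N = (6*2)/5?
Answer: -36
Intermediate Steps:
N = 12/5 (N = 12*(⅕) = 12/5 ≈ 2.4000)
q(F) = 1 (q(F) = 2 - 3/3 = 2 - 3*⅓ = 2 - 1 = 1)
(q(N)*(-4))*(3 + 0)² = (1*(-4))*(3 + 0)² = -4*3² = -4*9 = -36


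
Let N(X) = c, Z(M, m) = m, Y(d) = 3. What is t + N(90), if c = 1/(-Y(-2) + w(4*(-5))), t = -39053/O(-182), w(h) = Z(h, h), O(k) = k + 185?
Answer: -898222/69 ≈ -13018.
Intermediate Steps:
O(k) = 185 + k
w(h) = h
t = -39053/3 (t = -39053/(185 - 182) = -39053/3 ≈ -13018.)
c = -1/23 (c = 1/(-1*3 + 4*(-5)) = 1/(-3 - 20) = 1/(-23) = -1/23 ≈ -0.043478)
N(X) = -1/23
t + N(90) = -39053/3 - 1/23 = -898222/69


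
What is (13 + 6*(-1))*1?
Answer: 7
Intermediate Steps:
(13 + 6*(-1))*1 = (13 - 6)*1 = 7*1 = 7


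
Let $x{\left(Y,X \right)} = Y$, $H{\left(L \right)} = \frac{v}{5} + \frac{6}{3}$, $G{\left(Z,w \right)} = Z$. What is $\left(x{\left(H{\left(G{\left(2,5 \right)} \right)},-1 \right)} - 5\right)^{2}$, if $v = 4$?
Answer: $\frac{121}{25} \approx 4.84$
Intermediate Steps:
$H{\left(L \right)} = \frac{14}{5}$ ($H{\left(L \right)} = \frac{4}{5} + \frac{6}{3} = 4 \cdot \frac{1}{5} + 6 \cdot \frac{1}{3} = \frac{4}{5} + 2 = \frac{14}{5}$)
$\left(x{\left(H{\left(G{\left(2,5 \right)} \right)},-1 \right)} - 5\right)^{2} = \left(\frac{14}{5} - 5\right)^{2} = \left(- \frac{11}{5}\right)^{2} = \frac{121}{25}$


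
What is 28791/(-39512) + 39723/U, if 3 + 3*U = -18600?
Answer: -582689389/81671304 ≈ -7.1346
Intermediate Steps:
U = -6201 (U = -1 + (⅓)*(-18600) = -1 - 6200 = -6201)
28791/(-39512) + 39723/U = 28791/(-39512) + 39723/(-6201) = 28791*(-1/39512) + 39723*(-1/6201) = -28791/39512 - 13241/2067 = -582689389/81671304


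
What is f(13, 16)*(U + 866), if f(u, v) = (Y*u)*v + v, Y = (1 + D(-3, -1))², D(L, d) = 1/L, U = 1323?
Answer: 2136464/9 ≈ 2.3739e+5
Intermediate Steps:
Y = 4/9 (Y = (1 + 1/(-3))² = (1 - ⅓)² = (⅔)² = 4/9 ≈ 0.44444)
f(u, v) = v + 4*u*v/9 (f(u, v) = (4*u/9)*v + v = 4*u*v/9 + v = v + 4*u*v/9)
f(13, 16)*(U + 866) = ((⅑)*16*(9 + 4*13))*(1323 + 866) = ((⅑)*16*(9 + 52))*2189 = ((⅑)*16*61)*2189 = (976/9)*2189 = 2136464/9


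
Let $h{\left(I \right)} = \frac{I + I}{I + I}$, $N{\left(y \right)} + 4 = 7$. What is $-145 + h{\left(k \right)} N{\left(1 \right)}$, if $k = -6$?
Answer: $-142$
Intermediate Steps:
$N{\left(y \right)} = 3$ ($N{\left(y \right)} = -4 + 7 = 3$)
$h{\left(I \right)} = 1$ ($h{\left(I \right)} = \frac{2 I}{2 I} = 2 I \frac{1}{2 I} = 1$)
$-145 + h{\left(k \right)} N{\left(1 \right)} = -145 + 1 \cdot 3 = -145 + 3 = -142$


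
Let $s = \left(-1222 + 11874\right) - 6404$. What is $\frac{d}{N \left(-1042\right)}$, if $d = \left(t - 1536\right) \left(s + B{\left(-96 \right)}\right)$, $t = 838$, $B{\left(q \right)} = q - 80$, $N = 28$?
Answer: $\frac{355282}{3647} \approx 97.418$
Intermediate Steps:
$B{\left(q \right)} = -80 + q$ ($B{\left(q \right)} = q - 80 = -80 + q$)
$s = 4248$ ($s = 10652 - 6404 = 4248$)
$d = -2842256$ ($d = \left(838 - 1536\right) \left(4248 - 176\right) = - 698 \left(4248 - 176\right) = \left(-698\right) 4072 = -2842256$)
$\frac{d}{N \left(-1042\right)} = - \frac{2842256}{28 \left(-1042\right)} = - \frac{2842256}{-29176} = \left(-2842256\right) \left(- \frac{1}{29176}\right) = \frac{355282}{3647}$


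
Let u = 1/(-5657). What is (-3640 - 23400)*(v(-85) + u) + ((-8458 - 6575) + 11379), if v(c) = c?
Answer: 12981405162/5657 ≈ 2.2948e+6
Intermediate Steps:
u = -1/5657 ≈ -0.00017677
(-3640 - 23400)*(v(-85) + u) + ((-8458 - 6575) + 11379) = (-3640 - 23400)*(-85 - 1/5657) + ((-8458 - 6575) + 11379) = -27040*(-480846/5657) + (-15033 + 11379) = 13002075840/5657 - 3654 = 12981405162/5657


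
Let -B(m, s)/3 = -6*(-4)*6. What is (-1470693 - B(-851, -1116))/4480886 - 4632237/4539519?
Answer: -3047867074049/2260118570426 ≈ -1.3485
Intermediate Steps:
B(m, s) = -432 (B(m, s) = -3*(-6*(-4))*6 = -72*6 = -3*144 = -432)
(-1470693 - B(-851, -1116))/4480886 - 4632237/4539519 = (-1470693 - 1*(-432))/4480886 - 4632237/4539519 = (-1470693 + 432)*(1/4480886) - 4632237*1/4539519 = -1470261*1/4480886 - 514693/504391 = -1470261/4480886 - 514693/504391 = -3047867074049/2260118570426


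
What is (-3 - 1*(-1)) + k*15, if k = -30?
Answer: -452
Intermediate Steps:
(-3 - 1*(-1)) + k*15 = (-3 - 1*(-1)) - 30*15 = (-3 + 1) - 450 = -2 - 450 = -452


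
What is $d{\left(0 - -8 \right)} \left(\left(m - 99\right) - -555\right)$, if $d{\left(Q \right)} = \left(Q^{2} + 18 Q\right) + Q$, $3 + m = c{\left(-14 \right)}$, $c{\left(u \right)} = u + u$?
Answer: $91800$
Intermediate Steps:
$c{\left(u \right)} = 2 u$
$m = -31$ ($m = -3 + 2 \left(-14\right) = -3 - 28 = -31$)
$d{\left(Q \right)} = Q^{2} + 19 Q$
$d{\left(0 - -8 \right)} \left(\left(m - 99\right) - -555\right) = \left(0 - -8\right) \left(19 + \left(0 - -8\right)\right) \left(\left(-31 - 99\right) - -555\right) = \left(0 + 8\right) \left(19 + \left(0 + 8\right)\right) \left(\left(-31 - 99\right) + 555\right) = 8 \left(19 + 8\right) \left(-130 + 555\right) = 8 \cdot 27 \cdot 425 = 216 \cdot 425 = 91800$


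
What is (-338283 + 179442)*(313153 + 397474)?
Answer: -112876703307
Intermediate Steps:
(-338283 + 179442)*(313153 + 397474) = -158841*710627 = -112876703307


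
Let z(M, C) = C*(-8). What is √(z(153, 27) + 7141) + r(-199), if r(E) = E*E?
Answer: 39601 + 5*√277 ≈ 39684.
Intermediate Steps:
r(E) = E²
z(M, C) = -8*C
√(z(153, 27) + 7141) + r(-199) = √(-8*27 + 7141) + (-199)² = √(-216 + 7141) + 39601 = √6925 + 39601 = 5*√277 + 39601 = 39601 + 5*√277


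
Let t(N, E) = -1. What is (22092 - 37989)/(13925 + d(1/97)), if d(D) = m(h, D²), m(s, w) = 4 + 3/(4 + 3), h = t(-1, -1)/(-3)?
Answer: -37093/32502 ≈ -1.1413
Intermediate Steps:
h = ⅓ (h = -1/(-3) = -1*(-⅓) = ⅓ ≈ 0.33333)
m(s, w) = 31/7 (m(s, w) = 4 + 3/7 = 31/7)
d(D) = 31/7
(22092 - 37989)/(13925 + d(1/97)) = (22092 - 37989)/(13925 + 31/7) = -15897/97506/7 = -15897*7/97506 = -37093/32502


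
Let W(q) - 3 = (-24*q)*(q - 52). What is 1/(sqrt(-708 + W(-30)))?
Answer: -I*sqrt(59745)/59745 ≈ -0.0040912*I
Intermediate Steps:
W(q) = 3 - 24*q*(-52 + q) (W(q) = 3 + (-24*q)*(q - 52) = 3 + (-24*q)*(-52 + q) = 3 - 24*q*(-52 + q))
1/(sqrt(-708 + W(-30))) = 1/(sqrt(-708 + (3 - 24*(-30)**2 + 1248*(-30)))) = 1/(sqrt(-708 + (3 - 24*900 - 37440))) = 1/(sqrt(-708 + (3 - 21600 - 37440))) = 1/(sqrt(-708 - 59037)) = 1/(sqrt(-59745)) = 1/(I*sqrt(59745)) = -I*sqrt(59745)/59745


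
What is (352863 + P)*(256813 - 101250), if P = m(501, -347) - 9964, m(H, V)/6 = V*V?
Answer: 165729508739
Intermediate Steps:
m(H, V) = 6*V**2 (m(H, V) = 6*(V*V) = 6*V**2)
P = 712490 (P = 6*(-347)**2 - 9964 = 6*120409 - 9964 = 722454 - 9964 = 712490)
(352863 + P)*(256813 - 101250) = (352863 + 712490)*(256813 - 101250) = 1065353*155563 = 165729508739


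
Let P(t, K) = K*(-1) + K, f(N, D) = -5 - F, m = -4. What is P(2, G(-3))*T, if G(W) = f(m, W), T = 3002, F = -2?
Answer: 0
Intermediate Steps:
f(N, D) = -3 (f(N, D) = -5 - 1*(-2) = -5 + 2 = -3)
G(W) = -3
P(t, K) = 0 (P(t, K) = -K + K = 0)
P(2, G(-3))*T = 0*3002 = 0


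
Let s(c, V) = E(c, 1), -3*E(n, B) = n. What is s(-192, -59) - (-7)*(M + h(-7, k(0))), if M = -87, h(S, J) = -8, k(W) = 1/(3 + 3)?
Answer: -601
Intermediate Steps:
k(W) = ⅙ (k(W) = 1/6 = ⅙)
E(n, B) = -n/3
s(c, V) = -c/3
s(-192, -59) - (-7)*(M + h(-7, k(0))) = -⅓*(-192) - (-7)*(-87 - 8) = 64 - (-7)*(-95) = 64 - 1*665 = 64 - 665 = -601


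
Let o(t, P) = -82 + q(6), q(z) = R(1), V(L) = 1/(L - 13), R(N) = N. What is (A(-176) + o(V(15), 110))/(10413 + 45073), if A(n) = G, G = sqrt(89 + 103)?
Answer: -81/55486 + 4*sqrt(3)/27743 ≈ -0.0012101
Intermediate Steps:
V(L) = 1/(-13 + L)
q(z) = 1
G = 8*sqrt(3) (G = sqrt(192) = 8*sqrt(3) ≈ 13.856)
o(t, P) = -81 (o(t, P) = -82 + 1 = -81)
A(n) = 8*sqrt(3)
(A(-176) + o(V(15), 110))/(10413 + 45073) = (8*sqrt(3) - 81)/(10413 + 45073) = (-81 + 8*sqrt(3))/55486 = (-81 + 8*sqrt(3))*(1/55486) = -81/55486 + 4*sqrt(3)/27743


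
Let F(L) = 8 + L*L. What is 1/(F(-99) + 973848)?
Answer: 1/983657 ≈ 1.0166e-6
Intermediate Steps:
F(L) = 8 + L**2
1/(F(-99) + 973848) = 1/((8 + (-99)**2) + 973848) = 1/((8 + 9801) + 973848) = 1/(9809 + 973848) = 1/983657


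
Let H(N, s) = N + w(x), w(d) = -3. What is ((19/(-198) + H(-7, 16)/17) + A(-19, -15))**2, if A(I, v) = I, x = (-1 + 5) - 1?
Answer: 4389990049/11329956 ≈ 387.47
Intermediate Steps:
x = 3 (x = 4 - 1 = 3)
H(N, s) = -3 + N (H(N, s) = N - 3 = -3 + N)
((19/(-198) + H(-7, 16)/17) + A(-19, -15))**2 = ((19/(-198) + (-3 - 7)/17) - 19)**2 = ((19*(-1/198) - 10*1/17) - 19)**2 = ((-19/198 - 10/17) - 19)**2 = (-2303/3366 - 19)**2 = (-66257/3366)**2 = 4389990049/11329956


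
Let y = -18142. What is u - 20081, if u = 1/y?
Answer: -364309503/18142 ≈ -20081.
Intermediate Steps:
u = -1/18142 (u = 1/(-18142) = -1/18142 ≈ -5.5121e-5)
u - 20081 = -1/18142 - 20081 = -364309503/18142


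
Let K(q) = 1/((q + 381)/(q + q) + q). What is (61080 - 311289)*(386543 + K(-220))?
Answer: -9377732081185047/96961 ≈ -9.6717e+10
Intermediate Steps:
K(q) = 1/(q + (381 + q)/(2*q)) (K(q) = 1/((381 + q)/((2*q)) + q) = 1/((381 + q)*(1/(2*q)) + q) = 1/((381 + q)/(2*q) + q) = 1/(q + (381 + q)/(2*q)))
(61080 - 311289)*(386543 + K(-220)) = (61080 - 311289)*(386543 + 2*(-220)/(381 - 220 + 2*(-220)²)) = -250209*(386543 + 2*(-220)/(381 - 220 + 2*48400)) = -250209*(386543 + 2*(-220)/(381 - 220 + 96800)) = -250209*(386543 + 2*(-220)/96961) = -250209*(386543 + 2*(-220)*(1/96961)) = -250209*(386543 - 440/96961) = -250209*37479595383/96961 = -9377732081185047/96961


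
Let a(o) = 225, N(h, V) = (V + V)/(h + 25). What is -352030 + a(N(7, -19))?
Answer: -351805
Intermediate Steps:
N(h, V) = 2*V/(25 + h) (N(h, V) = (2*V)/(25 + h) = 2*V/(25 + h))
-352030 + a(N(7, -19)) = -352030 + 225 = -351805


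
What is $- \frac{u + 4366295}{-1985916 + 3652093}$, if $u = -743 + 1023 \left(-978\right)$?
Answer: $- \frac{3365058}{1666177} \approx -2.0196$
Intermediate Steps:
$u = -1001237$ ($u = -743 - 1000494 = -1001237$)
$- \frac{u + 4366295}{-1985916 + 3652093} = - \frac{-1001237 + 4366295}{-1985916 + 3652093} = - \frac{3365058}{1666177}$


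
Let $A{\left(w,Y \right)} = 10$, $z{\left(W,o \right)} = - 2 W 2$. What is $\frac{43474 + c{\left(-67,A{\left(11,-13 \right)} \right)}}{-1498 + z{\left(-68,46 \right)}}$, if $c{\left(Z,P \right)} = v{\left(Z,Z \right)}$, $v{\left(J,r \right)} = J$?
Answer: $- \frac{43407}{1226} \approx -35.405$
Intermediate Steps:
$z{\left(W,o \right)} = - 4 W$
$c{\left(Z,P \right)} = Z$
$\frac{43474 + c{\left(-67,A{\left(11,-13 \right)} \right)}}{-1498 + z{\left(-68,46 \right)}} = \frac{43474 - 67}{-1498 - -272} = \frac{43407}{-1498 + 272} = \frac{43407}{-1226} = 43407 \left(- \frac{1}{1226}\right) = - \frac{43407}{1226}$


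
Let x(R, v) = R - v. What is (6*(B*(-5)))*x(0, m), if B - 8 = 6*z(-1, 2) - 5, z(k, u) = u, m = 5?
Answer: 2250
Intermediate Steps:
B = 15 (B = 8 + (6*2 - 5) = 8 + (12 - 5) = 8 + 7 = 15)
(6*(B*(-5)))*x(0, m) = (6*(15*(-5)))*(0 - 1*5) = (6*(-75))*(0 - 5) = -450*(-5) = 2250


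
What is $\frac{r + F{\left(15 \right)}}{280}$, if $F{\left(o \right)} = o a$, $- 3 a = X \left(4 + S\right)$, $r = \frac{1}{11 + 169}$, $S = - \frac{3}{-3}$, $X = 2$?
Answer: $- \frac{8999}{50400} \approx -0.17855$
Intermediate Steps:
$S = 1$ ($S = \left(-3\right) \left(- \frac{1}{3}\right) = 1$)
$r = \frac{1}{180} \approx 0.0055556$
$a = - \frac{10}{3}$ ($a = - \frac{2 \left(4 + 1\right)}{3} = - \frac{2 \cdot 5}{3} = \left(- \frac{1}{3}\right) 10 = - \frac{10}{3} \approx -3.3333$)
$F{\left(o \right)} = - \frac{10 o}{3}$ ($F{\left(o \right)} = o \left(- \frac{10}{3}\right) = - \frac{10 o}{3}$)
$\frac{r + F{\left(15 \right)}}{280} = \frac{\frac{1}{180} - 50}{280} = \left(\frac{1}{180} - 50\right) \frac{1}{280} = \left(- \frac{8999}{180}\right) \frac{1}{280} = - \frac{8999}{50400}$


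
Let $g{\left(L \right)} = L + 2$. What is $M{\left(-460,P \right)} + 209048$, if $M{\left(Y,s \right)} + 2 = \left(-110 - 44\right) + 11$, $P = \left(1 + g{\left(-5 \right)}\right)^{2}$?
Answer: $208903$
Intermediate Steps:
$g{\left(L \right)} = 2 + L$
$P = 4$ ($P = \left(1 + \left(2 - 5\right)\right)^{2} = \left(1 - 3\right)^{2} = \left(-2\right)^{2} = 4$)
$M{\left(Y,s \right)} = -145$ ($M{\left(Y,s \right)} = -2 + \left(\left(-110 - 44\right) + 11\right) = -2 + \left(-154 + 11\right) = -2 - 143 = -145$)
$M{\left(-460,P \right)} + 209048 = -145 + 209048 = 208903$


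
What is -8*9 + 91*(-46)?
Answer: -4258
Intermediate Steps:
-8*9 + 91*(-46) = -72 - 4186 = -4258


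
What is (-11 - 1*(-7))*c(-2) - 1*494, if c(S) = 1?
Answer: -498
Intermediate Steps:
(-11 - 1*(-7))*c(-2) - 1*494 = (-11 - 1*(-7))*1 - 1*494 = (-11 + 7)*1 - 494 = -4*1 - 494 = -4 - 494 = -498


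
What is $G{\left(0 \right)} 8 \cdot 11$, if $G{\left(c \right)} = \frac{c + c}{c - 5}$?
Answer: $0$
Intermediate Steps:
$G{\left(c \right)} = \frac{2 c}{-5 + c}$
$G{\left(0 \right)} 8 \cdot 11 = 2 \cdot 0 \frac{1}{-5 + 0} \cdot 8 \cdot 11 = 2 \cdot 0 \frac{1}{-5} \cdot 8 \cdot 11 = 2 \cdot 0 \left(- \frac{1}{5}\right) 8 \cdot 11 = 0 \cdot 8 \cdot 11 = 0 \cdot 11 = 0$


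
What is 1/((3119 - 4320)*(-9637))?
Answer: 1/11574037 ≈ 8.6400e-8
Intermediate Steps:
1/((3119 - 4320)*(-9637)) = -1/9637/(-1201) = -1/1201*(-1/9637) = 1/11574037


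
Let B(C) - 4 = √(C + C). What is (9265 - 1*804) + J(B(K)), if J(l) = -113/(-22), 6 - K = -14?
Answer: 186255/22 ≈ 8466.1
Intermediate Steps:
K = 20 (K = 6 - 1*(-14) = 6 + 14 = 20)
B(C) = 4 + √2*√C (B(C) = 4 + √(C + C) = 4 + √(2*C) = 4 + √2*√C)
J(l) = 113/22 (J(l) = -113*(-1/22) = 113/22)
(9265 - 1*804) + J(B(K)) = (9265 - 1*804) + 113/22 = (9265 - 804) + 113/22 = 8461 + 113/22 = 186255/22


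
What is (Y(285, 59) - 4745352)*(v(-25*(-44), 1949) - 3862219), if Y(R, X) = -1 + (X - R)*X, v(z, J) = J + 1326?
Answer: 18363506646528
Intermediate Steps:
v(z, J) = 1326 + J
Y(R, X) = -1 + X*(X - R)
(Y(285, 59) - 4745352)*(v(-25*(-44), 1949) - 3862219) = ((-1 + 59**2 - 1*285*59) - 4745352)*((1326 + 1949) - 3862219) = ((-1 + 3481 - 16815) - 4745352)*(3275 - 3862219) = (-13335 - 4745352)*(-3858944) = -4758687*(-3858944) = 18363506646528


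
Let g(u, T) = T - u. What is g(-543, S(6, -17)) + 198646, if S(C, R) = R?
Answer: 199172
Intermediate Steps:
g(-543, S(6, -17)) + 198646 = (-17 - 1*(-543)) + 198646 = (-17 + 543) + 198646 = 526 + 198646 = 199172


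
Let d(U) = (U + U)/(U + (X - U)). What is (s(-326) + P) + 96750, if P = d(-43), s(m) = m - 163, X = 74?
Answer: 3561614/37 ≈ 96260.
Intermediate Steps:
s(m) = -163 + m
d(U) = U/37 (d(U) = (U + U)/(U + (74 - U)) = (2*U)/74 = (2*U)*(1/74) = U/37)
P = -43/37 (P = (1/37)*(-43) = -43/37 ≈ -1.1622)
(s(-326) + P) + 96750 = ((-163 - 326) - 43/37) + 96750 = (-489 - 43/37) + 96750 = -18136/37 + 96750 = 3561614/37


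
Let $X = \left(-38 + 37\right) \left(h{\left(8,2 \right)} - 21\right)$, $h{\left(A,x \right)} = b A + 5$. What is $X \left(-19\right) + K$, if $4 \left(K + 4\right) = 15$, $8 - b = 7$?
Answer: $- \frac{609}{4} \approx -152.25$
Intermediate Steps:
$b = 1$ ($b = 8 - 7 = 1$)
$K = - \frac{1}{4}$ ($K = -4 + \frac{1}{4} \cdot 15 = -4 + \frac{15}{4} = - \frac{1}{4} \approx -0.25$)
$h{\left(A,x \right)} = 5 + A$ ($h{\left(A,x \right)} = 1 A + 5 = A + 5 = 5 + A$)
$X = 8$ ($X = \left(-38 + 37\right) \left(\left(5 + 8\right) - 21\right) = - (13 - 21) = \left(-1\right) \left(-8\right) = 8$)
$X \left(-19\right) + K = 8 \left(-19\right) - \frac{1}{4} = -152 - \frac{1}{4} = - \frac{609}{4}$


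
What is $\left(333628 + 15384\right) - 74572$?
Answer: $274440$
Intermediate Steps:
$\left(333628 + 15384\right) - 74572 = 349012 - 74572 = 274440$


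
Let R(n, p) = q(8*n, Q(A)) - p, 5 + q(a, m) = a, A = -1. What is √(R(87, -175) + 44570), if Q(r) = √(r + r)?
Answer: 2*√11359 ≈ 213.16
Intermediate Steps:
Q(r) = √2*√r (Q(r) = √(2*r) = √2*√r)
q(a, m) = -5 + a
R(n, p) = -5 - p + 8*n (R(n, p) = (-5 + 8*n) - p = -5 - p + 8*n)
√(R(87, -175) + 44570) = √((-5 - 1*(-175) + 8*87) + 44570) = √((-5 + 175 + 696) + 44570) = √(866 + 44570) = √45436 = 2*√11359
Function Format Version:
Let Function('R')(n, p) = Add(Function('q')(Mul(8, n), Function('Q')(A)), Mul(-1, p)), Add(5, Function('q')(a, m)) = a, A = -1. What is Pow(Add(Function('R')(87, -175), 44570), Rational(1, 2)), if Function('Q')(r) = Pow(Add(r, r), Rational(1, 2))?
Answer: Mul(2, Pow(11359, Rational(1, 2))) ≈ 213.16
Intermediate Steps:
Function('Q')(r) = Mul(Pow(2, Rational(1, 2)), Pow(r, Rational(1, 2))) (Function('Q')(r) = Pow(Mul(2, r), Rational(1, 2)) = Mul(Pow(2, Rational(1, 2)), Pow(r, Rational(1, 2))))
Function('q')(a, m) = Add(-5, a)
Function('R')(n, p) = Add(-5, Mul(-1, p), Mul(8, n)) (Function('R')(n, p) = Add(Add(-5, Mul(8, n)), Mul(-1, p)) = Add(-5, Mul(-1, p), Mul(8, n)))
Pow(Add(Function('R')(87, -175), 44570), Rational(1, 2)) = Pow(Add(Add(-5, Mul(-1, -175), Mul(8, 87)), 44570), Rational(1, 2)) = Pow(Add(Add(-5, 175, 696), 44570), Rational(1, 2)) = Pow(Add(866, 44570), Rational(1, 2)) = Pow(45436, Rational(1, 2)) = Mul(2, Pow(11359, Rational(1, 2)))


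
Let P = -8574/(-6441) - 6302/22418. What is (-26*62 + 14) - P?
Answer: -38482295479/24065723 ≈ -1599.1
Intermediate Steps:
P = 25270125/24065723 (P = -8574*(-1/6441) - 6302*1/22418 = 2858/2147 - 3151/11209 = 25270125/24065723 ≈ 1.0500)
(-26*62 + 14) - P = (-26*62 + 14) - 1*25270125/24065723 = (-1612 + 14) - 25270125/24065723 = -1598 - 25270125/24065723 = -38482295479/24065723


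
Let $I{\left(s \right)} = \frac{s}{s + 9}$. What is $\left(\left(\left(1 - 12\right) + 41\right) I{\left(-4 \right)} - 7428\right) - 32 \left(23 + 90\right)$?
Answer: $-11068$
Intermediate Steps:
$I{\left(s \right)} = \frac{s}{9 + s}$
$\left(\left(\left(1 - 12\right) + 41\right) I{\left(-4 \right)} - 7428\right) - 32 \left(23 + 90\right) = \left(\left(\left(1 - 12\right) + 41\right) \left(- \frac{4}{9 - 4}\right) - 7428\right) - 32 \left(23 + 90\right) = \left(\left(\left(1 - 12\right) + 41\right) \left(- \frac{4}{5}\right) - 7428\right) - 3616 = \left(\left(-11 + 41\right) \left(\left(-4\right) \frac{1}{5}\right) - 7428\right) - 3616 = \left(30 \left(- \frac{4}{5}\right) - 7428\right) - 3616 = \left(-24 - 7428\right) - 3616 = -7452 - 3616 = -11068$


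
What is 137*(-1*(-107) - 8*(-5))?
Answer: 20139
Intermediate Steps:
137*(-1*(-107) - 8*(-5)) = 137*(107 + 40) = 137*147 = 20139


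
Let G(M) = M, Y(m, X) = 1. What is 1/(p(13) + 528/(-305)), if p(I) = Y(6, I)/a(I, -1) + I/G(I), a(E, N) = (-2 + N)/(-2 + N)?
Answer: 305/82 ≈ 3.7195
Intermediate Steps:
a(E, N) = 1
p(I) = 2 (p(I) = 1/1 + I/I = 1*1 + 1 = 1 + 1 = 2)
1/(p(13) + 528/(-305)) = 1/(2 + 528/(-305)) = 1/(2 + 528*(-1/305)) = 1/(2 - 528/305) = 1/(82/305) = 305/82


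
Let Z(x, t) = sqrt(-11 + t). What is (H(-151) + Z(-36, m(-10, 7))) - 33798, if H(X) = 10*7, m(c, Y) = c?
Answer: -33728 + I*sqrt(21) ≈ -33728.0 + 4.5826*I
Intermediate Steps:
H(X) = 70
(H(-151) + Z(-36, m(-10, 7))) - 33798 = (70 + sqrt(-11 - 10)) - 33798 = (70 + sqrt(-21)) - 33798 = (70 + I*sqrt(21)) - 33798 = -33728 + I*sqrt(21)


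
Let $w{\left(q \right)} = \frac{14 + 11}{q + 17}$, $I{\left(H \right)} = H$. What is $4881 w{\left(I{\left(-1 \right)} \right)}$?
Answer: $\frac{122025}{16} \approx 7626.6$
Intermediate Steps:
$w{\left(q \right)} = \frac{25}{17 + q}$
$4881 w{\left(I{\left(-1 \right)} \right)} = 4881 \frac{25}{17 - 1} = 4881 \cdot \frac{25}{16} = \frac{122025}{16}$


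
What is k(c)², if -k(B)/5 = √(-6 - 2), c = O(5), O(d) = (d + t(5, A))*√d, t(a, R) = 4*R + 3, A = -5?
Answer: -200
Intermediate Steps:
t(a, R) = 3 + 4*R
O(d) = √d*(-17 + d) (O(d) = (d + (3 + 4*(-5)))*√d = (d + (3 - 20))*√d = (d - 17)*√d = (-17 + d)*√d = √d*(-17 + d))
c = -12*√5 (c = √5*(-17 + 5) = √5*(-12) = -12*√5 ≈ -26.833)
k(B) = -10*I*√2 (k(B) = -5*√(-6 - 2) = -10*I*√2)
k(c)² = (-10*I*√2)² = -200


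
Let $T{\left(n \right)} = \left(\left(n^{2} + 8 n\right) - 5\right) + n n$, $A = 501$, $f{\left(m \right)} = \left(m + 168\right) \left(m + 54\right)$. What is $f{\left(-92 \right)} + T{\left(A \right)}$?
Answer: $503117$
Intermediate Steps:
$f{\left(m \right)} = \left(54 + m\right) \left(168 + m\right)$ ($f{\left(m \right)} = \left(168 + m\right) \left(54 + m\right) = \left(54 + m\right) \left(168 + m\right)$)
$T{\left(n \right)} = -5 + 2 n^{2} + 8 n$ ($T{\left(n \right)} = \left(-5 + n^{2} + 8 n\right) + n^{2} = -5 + 2 n^{2} + 8 n$)
$f{\left(-92 \right)} + T{\left(A \right)} = \left(9072 + \left(-92\right)^{2} + 222 \left(-92\right)\right) + \left(-5 + 2 \cdot 501^{2} + 8 \cdot 501\right) = \left(9072 + 8464 - 20424\right) + \left(-5 + 2 \cdot 251001 + 4008\right) = -2888 + \left(-5 + 502002 + 4008\right) = -2888 + 506005 = 503117$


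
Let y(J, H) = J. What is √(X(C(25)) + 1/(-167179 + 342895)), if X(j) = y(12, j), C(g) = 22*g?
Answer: √10292042433/29286 ≈ 3.4641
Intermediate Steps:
X(j) = 12
√(X(C(25)) + 1/(-167179 + 342895)) = √(12 + 1/(-167179 + 342895)) = √(12 + 1/175716) = √(2108593/175716) = √10292042433/29286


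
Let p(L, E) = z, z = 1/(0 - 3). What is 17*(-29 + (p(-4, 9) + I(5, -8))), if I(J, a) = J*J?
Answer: -221/3 ≈ -73.667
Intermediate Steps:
I(J, a) = J**2
z = -1/3 (z = 1/(-3) = -1/3 ≈ -0.33333)
p(L, E) = -1/3
17*(-29 + (p(-4, 9) + I(5, -8))) = 17*(-29 + (-1/3 + 5**2)) = 17*(-29 + (-1/3 + 25)) = 17*(-29 + 74/3) = 17*(-13/3) = -221/3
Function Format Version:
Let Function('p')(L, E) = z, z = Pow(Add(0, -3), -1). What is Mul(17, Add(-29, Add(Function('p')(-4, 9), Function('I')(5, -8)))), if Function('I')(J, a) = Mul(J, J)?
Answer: Rational(-221, 3) ≈ -73.667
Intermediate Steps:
Function('I')(J, a) = Pow(J, 2)
z = Rational(-1, 3) (z = Pow(-3, -1) = Rational(-1, 3) ≈ -0.33333)
Function('p')(L, E) = Rational(-1, 3)
Mul(17, Add(-29, Add(Function('p')(-4, 9), Function('I')(5, -8)))) = Mul(17, Add(-29, Add(Rational(-1, 3), Pow(5, 2)))) = Mul(17, Add(-29, Add(Rational(-1, 3), 25))) = Mul(17, Add(-29, Rational(74, 3))) = Mul(17, Rational(-13, 3)) = Rational(-221, 3)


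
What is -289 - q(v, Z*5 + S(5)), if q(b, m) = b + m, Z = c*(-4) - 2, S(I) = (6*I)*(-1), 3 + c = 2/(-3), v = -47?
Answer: -826/3 ≈ -275.33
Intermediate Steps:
c = -11/3 (c = -3 + 2/(-3) = -3 + 2*(-⅓) = -3 - ⅔ = -11/3 ≈ -3.6667)
S(I) = -6*I
Z = 38/3 (Z = -11/3*(-4) - 2 = 44/3 - 2 = 38/3 ≈ 12.667)
-289 - q(v, Z*5 + S(5)) = -289 - (-47 + ((38/3)*5 - 6*5)) = -289 - (-47 + (190/3 - 30)) = -289 - (-47 + 100/3) = -289 - 1*(-41/3) = -289 + 41/3 = -826/3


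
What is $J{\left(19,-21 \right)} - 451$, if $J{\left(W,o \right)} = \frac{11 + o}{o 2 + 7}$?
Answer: $- \frac{3155}{7} \approx -450.71$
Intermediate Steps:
$J{\left(W,o \right)} = \frac{11 + o}{7 + 2 o}$ ($J{\left(W,o \right)} = \frac{11 + o}{2 o + 7} = \frac{11 + o}{7 + 2 o}$)
$J{\left(19,-21 \right)} - 451 = \frac{11 - 21}{7 + 2 \left(-21\right)} - 451 = \frac{1}{7 - 42} \left(-10\right) - 451 = \frac{1}{-35} \left(-10\right) - 451 = \left(- \frac{1}{35}\right) \left(-10\right) - 451 = \frac{2}{7} - 451 = - \frac{3155}{7}$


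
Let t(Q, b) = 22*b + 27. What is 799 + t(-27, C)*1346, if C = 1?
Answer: 66753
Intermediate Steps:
t(Q, b) = 27 + 22*b
799 + t(-27, C)*1346 = 799 + (27 + 22*1)*1346 = 799 + (27 + 22)*1346 = 799 + 49*1346 = 799 + 65954 = 66753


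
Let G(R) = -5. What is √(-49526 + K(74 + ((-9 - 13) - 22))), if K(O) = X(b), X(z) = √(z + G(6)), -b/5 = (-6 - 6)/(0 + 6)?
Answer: √(-49526 + √5) ≈ 222.54*I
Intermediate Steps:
b = 10 (b = -5*(-6 - 6)/(0 + 6) = -(-60)/6 = -5*(-2) = 10)
X(z) = √(-5 + z) (X(z) = √(z - 5) = √(-5 + z))
K(O) = √5 (K(O) = √(-5 + 10) = √5)
√(-49526 + K(74 + ((-9 - 13) - 22))) = √(-49526 + √5)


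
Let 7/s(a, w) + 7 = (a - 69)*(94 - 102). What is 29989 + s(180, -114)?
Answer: 26840148/895 ≈ 29989.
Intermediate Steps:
s(a, w) = 7/(545 - 8*a) (s(a, w) = 7/(-7 + (a - 69)*(94 - 102)) = 7/(-7 + (-69 + a)*(-8)) = 7/(-7 + (552 - 8*a)) = 7/(545 - 8*a))
29989 + s(180, -114) = 29989 - 7/(-545 + 8*180) = 29989 - 7/(-545 + 1440) = 29989 - 7/895 = 26840148/895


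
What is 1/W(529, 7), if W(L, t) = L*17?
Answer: 1/8993 ≈ 0.00011120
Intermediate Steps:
W(L, t) = 17*L
1/W(529, 7) = 1/(17*529) = 1/8993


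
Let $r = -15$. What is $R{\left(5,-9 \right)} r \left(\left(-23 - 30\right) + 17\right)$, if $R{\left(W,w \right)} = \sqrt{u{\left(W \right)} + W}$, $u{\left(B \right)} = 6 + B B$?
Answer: $3240$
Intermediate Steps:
$u{\left(B \right)} = 6 + B^{2}$
$R{\left(W,w \right)} = \sqrt{6 + W + W^{2}}$ ($R{\left(W,w \right)} = \sqrt{\left(6 + W^{2}\right) + W} = \sqrt{6 + W + W^{2}}$)
$R{\left(5,-9 \right)} r \left(\left(-23 - 30\right) + 17\right) = \sqrt{6 + 5 + 5^{2}} \left(-15\right) \left(\left(-23 - 30\right) + 17\right) = \sqrt{6 + 5 + 25} \left(-15\right) \left(-53 + 17\right) = \sqrt{36} \left(-15\right) \left(-36\right) = 6 \left(-15\right) \left(-36\right) = \left(-90\right) \left(-36\right) = 3240$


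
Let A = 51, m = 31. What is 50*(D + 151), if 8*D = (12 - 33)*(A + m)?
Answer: -6425/2 ≈ -3212.5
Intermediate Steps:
D = -861/4 (D = ((12 - 33)*(51 + 31))/8 = (-21*82)/8 = (⅛)*(-1722) = -861/4 ≈ -215.25)
50*(D + 151) = 50*(-861/4 + 151) = 50*(-257/4) = -6425/2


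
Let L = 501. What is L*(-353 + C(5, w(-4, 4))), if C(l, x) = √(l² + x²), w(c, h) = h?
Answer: -176853 + 501*√41 ≈ -1.7365e+5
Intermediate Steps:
L*(-353 + C(5, w(-4, 4))) = 501*(-353 + √(5² + 4²)) = 501*(-353 + √(25 + 16)) = 501*(-353 + √41) = -176853 + 501*√41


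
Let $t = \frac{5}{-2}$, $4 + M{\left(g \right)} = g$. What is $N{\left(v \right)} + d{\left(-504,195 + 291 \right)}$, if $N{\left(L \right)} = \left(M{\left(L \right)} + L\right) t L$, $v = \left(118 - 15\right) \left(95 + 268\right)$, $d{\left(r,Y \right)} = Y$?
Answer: $-6989312229$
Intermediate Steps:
$M{\left(g \right)} = -4 + g$
$t = - \frac{5}{2}$ ($t = 5 \left(- \frac{1}{2}\right) = - \frac{5}{2} \approx -2.5$)
$v = 37389$ ($v = 103 \cdot 363 = 37389$)
$N{\left(L \right)} = L \left(10 - 5 L\right)$ ($N{\left(L \right)} = \left(\left(-4 + L\right) + L\right) \left(- \frac{5}{2}\right) L = \left(-4 + 2 L\right) \left(- \frac{5}{2}\right) L = \left(10 - 5 L\right) L = L \left(10 - 5 L\right)$)
$N{\left(v \right)} + d{\left(-504,195 + 291 \right)} = 5 \cdot 37389 \left(2 - 37389\right) + \left(195 + 291\right) = 5 \cdot 37389 \left(2 - 37389\right) + 486 = 5 \cdot 37389 \left(-37387\right) + 486 = -6989312715 + 486 = -6989312229$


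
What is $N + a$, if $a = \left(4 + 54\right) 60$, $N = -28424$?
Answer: $-24944$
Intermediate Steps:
$a = 3480$ ($a = 58 \cdot 60 = 3480$)
$N + a = -28424 + 3480 = -24944$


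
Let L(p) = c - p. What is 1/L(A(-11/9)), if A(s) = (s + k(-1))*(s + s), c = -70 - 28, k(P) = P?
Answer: -81/8378 ≈ -0.0096682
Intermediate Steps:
c = -98
A(s) = 2*s*(-1 + s) (A(s) = (s - 1)*(s + s) = (-1 + s)*(2*s) = 2*s*(-1 + s))
L(p) = -98 - p
1/L(A(-11/9)) = 1/(-98 - 2*(-11/9)*(-1 - 11/9)) = 1/(-98 - 2*(-11*⅑)*(-1 - 11*⅑)) = 1/(-98 - 2*(-11)*(-1 - 11/9)/9) = 1/(-98 - 2*(-11)*(-20)/(9*9)) = 1/(-98 - 1*440/81) = 1/(-98 - 440/81) = 1/(-8378/81) = -81/8378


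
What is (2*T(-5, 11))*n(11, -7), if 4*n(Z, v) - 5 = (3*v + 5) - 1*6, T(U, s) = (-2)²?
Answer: -34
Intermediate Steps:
T(U, s) = 4
n(Z, v) = 1 + 3*v/4 (n(Z, v) = 5/4 + ((3*v + 5) - 1*6)/4 = 5/4 + ((5 + 3*v) - 6)/4 = 5/4 + (-1 + 3*v)/4 = 5/4 + (-¼ + 3*v/4) = 1 + 3*v/4)
(2*T(-5, 11))*n(11, -7) = (2*4)*(1 + (¾)*(-7)) = 8*(1 - 21/4) = 8*(-17/4) = -34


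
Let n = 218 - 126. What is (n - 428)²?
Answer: 112896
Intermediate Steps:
n = 92
(n - 428)² = (92 - 428)² = (-336)² = 112896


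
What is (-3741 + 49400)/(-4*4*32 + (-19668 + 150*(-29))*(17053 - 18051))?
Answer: 45659/23969452 ≈ 0.0019049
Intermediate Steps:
(-3741 + 49400)/(-4*4*32 + (-19668 + 150*(-29))*(17053 - 18051)) = 45659/(-16*32 + (-19668 - 4350)*(-998)) = 45659/(-512 - 24018*(-998)) = 45659/(-512 + 23969964) = 45659/23969452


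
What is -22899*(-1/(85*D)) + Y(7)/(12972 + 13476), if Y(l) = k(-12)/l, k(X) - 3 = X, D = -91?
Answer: -11875347/4011280 ≈ -2.9605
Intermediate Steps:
k(X) = 3 + X
Y(l) = -9/l (Y(l) = (3 - 12)/l = -9/l)
-22899*(-1/(85*D)) + Y(7)/(12972 + 13476) = -22899/((-91*(-85))) + (-9/7)/(12972 + 13476) = -22899/7735 - 9*⅐/26448 = -22899*1/7735 - 9/7*1/26448 = -1347/455 - 3/61712 = -11875347/4011280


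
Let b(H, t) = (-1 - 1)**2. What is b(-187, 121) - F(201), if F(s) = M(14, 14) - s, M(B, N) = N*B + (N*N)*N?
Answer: -2735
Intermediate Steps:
M(B, N) = N**3 + B*N (M(B, N) = B*N + N**2*N = B*N + N**3 = N**3 + B*N)
b(H, t) = 4 (b(H, t) = (-2)**2 = 4)
F(s) = 2940 - s (F(s) = 14*(14 + 14**2) - s = 14*(14 + 196) - s = 14*210 - s = 2940 - s)
b(-187, 121) - F(201) = 4 - (2940 - 1*201) = 4 - (2940 - 201) = 4 - 1*2739 = 4 - 2739 = -2735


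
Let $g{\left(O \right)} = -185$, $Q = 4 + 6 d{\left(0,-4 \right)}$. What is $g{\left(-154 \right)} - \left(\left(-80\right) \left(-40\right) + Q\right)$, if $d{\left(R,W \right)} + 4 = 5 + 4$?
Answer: $-3419$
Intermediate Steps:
$d{\left(R,W \right)} = 5$ ($d{\left(R,W \right)} = -4 + \left(5 + 4\right) = -4 + 9 = 5$)
$Q = 34$ ($Q = 4 + 6 \cdot 5 = 4 + 30 = 34$)
$g{\left(-154 \right)} - \left(\left(-80\right) \left(-40\right) + Q\right) = -185 - \left(\left(-80\right) \left(-40\right) + 34\right) = -185 - \left(3200 + 34\right) = -185 - 3234 = -3419$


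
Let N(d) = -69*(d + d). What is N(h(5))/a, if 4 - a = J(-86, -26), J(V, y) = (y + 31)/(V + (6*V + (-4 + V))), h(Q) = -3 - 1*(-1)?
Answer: 190992/2773 ≈ 68.876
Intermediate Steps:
h(Q) = -2 (h(Q) = -3 + 1 = -2)
N(d) = -138*d
J(V, y) = (31 + y)/(-4 + 8*V) (J(V, y) = (31 + y)/(V + (-4 + 7*V)) = (31 + y)/(-4 + 8*V))
a = 2773/692 (a = 4 - (31 - 26)/(4*(-1 + 2*(-86))) = 4 - 5/(4*(-1 - 172)) = 4 - 5/(4*(-173)) = 4 - (-1)*5/(4*173) = 4 - 1*(-5/692) = 4 + 5/692 = 2773/692 ≈ 4.0072)
N(h(5))/a = (-138*(-2))/(2773/692) = 276*(692/2773) = 190992/2773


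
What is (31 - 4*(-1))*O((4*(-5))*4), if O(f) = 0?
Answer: 0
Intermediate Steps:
(31 - 4*(-1))*O((4*(-5))*4) = (31 - 4*(-1))*0 = (31 + 4)*0 = 35*0 = 0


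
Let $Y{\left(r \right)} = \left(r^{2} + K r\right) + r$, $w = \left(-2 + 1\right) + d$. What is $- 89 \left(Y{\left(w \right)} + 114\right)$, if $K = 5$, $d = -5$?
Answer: $-10146$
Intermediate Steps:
$w = -6$ ($w = \left(-2 + 1\right) - 5 = -1 - 5 = -6$)
$Y{\left(r \right)} = r^{2} + 6 r$ ($Y{\left(r \right)} = \left(r^{2} + 5 r\right) + r = r^{2} + 6 r$)
$- 89 \left(Y{\left(w \right)} + 114\right) = - 89 \left(- 6 \left(6 - 6\right) + 114\right) = - 89 \left(\left(-6\right) 0 + 114\right) = - 89 \left(0 + 114\right) = \left(-89\right) 114 = -10146$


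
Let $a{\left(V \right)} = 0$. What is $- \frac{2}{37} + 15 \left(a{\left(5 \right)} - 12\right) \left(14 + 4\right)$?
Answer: $- \frac{119882}{37} \approx -3240.1$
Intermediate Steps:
$- \frac{2}{37} + 15 \left(a{\left(5 \right)} - 12\right) \left(14 + 4\right) = - \frac{2}{37} + 15 \left(0 - 12\right) \left(14 + 4\right) = \left(-2\right) \frac{1}{37} + 15 \left(\left(-12\right) 18\right) = - \frac{2}{37} + 15 \left(-216\right) = - \frac{2}{37} - 3240 = - \frac{119882}{37}$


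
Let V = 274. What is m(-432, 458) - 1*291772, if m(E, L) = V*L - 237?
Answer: -166517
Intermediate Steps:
m(E, L) = -237 + 274*L (m(E, L) = 274*L - 237 = -237 + 274*L)
m(-432, 458) - 1*291772 = (-237 + 274*458) - 1*291772 = (-237 + 125492) - 291772 = 125255 - 291772 = -166517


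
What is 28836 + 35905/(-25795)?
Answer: 148757743/5159 ≈ 28835.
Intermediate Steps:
28836 + 35905/(-25795) = 28836 + 35905*(-1/25795) = 28836 - 7181/5159 = 148757743/5159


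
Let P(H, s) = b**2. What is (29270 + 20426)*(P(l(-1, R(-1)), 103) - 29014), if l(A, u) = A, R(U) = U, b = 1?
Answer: -1441830048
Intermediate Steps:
P(H, s) = 1 (P(H, s) = 1**2 = 1)
(29270 + 20426)*(P(l(-1, R(-1)), 103) - 29014) = (29270 + 20426)*(1 - 29014) = 49696*(-29013) = -1441830048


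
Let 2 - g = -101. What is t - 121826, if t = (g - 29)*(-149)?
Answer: -132852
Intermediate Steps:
g = 103 (g = 2 - 1*(-101) = 2 + 101 = 103)
t = -11026 (t = (103 - 29)*(-149) = 74*(-149) = -11026)
t - 121826 = -11026 - 121826 = -132852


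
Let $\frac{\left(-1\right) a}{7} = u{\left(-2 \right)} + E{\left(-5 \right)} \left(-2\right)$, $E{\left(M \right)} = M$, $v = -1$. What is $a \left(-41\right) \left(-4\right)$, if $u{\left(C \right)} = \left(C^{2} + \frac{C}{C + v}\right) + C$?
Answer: $- \frac{43624}{3} \approx -14541.0$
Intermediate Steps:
$u{\left(C \right)} = C + C^{2} + \frac{C}{-1 + C}$ ($u{\left(C \right)} = \left(C^{2} + \frac{C}{C - 1}\right) + C = \left(C^{2} + \frac{C}{-1 + C}\right) + C = C + C^{2} + \frac{C}{-1 + C}$)
$a = - \frac{266}{3}$ ($a = - 7 \left(\frac{\left(-2\right)^{3}}{-1 - 2} - -10\right) = - 7 \left(- \frac{8}{-3} + 10\right) = - 7 \left(\left(-8\right) \left(- \frac{1}{3}\right) + 10\right) = - 7 \left(\frac{8}{3} + 10\right) = \left(-7\right) \frac{38}{3} = - \frac{266}{3} \approx -88.667$)
$a \left(-41\right) \left(-4\right) = \left(- \frac{266}{3}\right) \left(-41\right) \left(-4\right) = \frac{10906}{3} \left(-4\right) = - \frac{43624}{3}$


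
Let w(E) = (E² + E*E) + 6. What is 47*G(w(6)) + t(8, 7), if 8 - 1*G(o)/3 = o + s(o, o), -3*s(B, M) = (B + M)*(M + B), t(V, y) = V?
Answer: 1133930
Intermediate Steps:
s(B, M) = -(B + M)²/3 (s(B, M) = -(B + M)*(M + B)/3 = -(B + M)*(B + M)/3 = -(B + M)²/3)
w(E) = 6 + 2*E² (w(E) = (E² + E²) + 6 = 2*E² + 6 = 6 + 2*E²)
G(o) = 24 - 3*o + 4*o² (G(o) = 24 - 3*(o - (o + o)²/3) = 24 - 3*(o - 4*o²/3) = 24 + (-3*o + 4*o²) = 24 - 3*o + 4*o²)
47*G(w(6)) + t(8, 7) = 47*(24 - 3*(6 + 2*6²) + 4*(6 + 2*6²)²) + 8 = 47*(24 - 3*(6 + 2*36) + 4*(6 + 2*36)²) + 8 = 47*(24 - 3*(6 + 72) + 4*(6 + 72)²) + 8 = 47*(24 - 3*78 + 4*78²) + 8 = 47*(24 - 234 + 4*6084) + 8 = 47*(24 - 234 + 24336) + 8 = 47*24126 + 8 = 1133922 + 8 = 1133930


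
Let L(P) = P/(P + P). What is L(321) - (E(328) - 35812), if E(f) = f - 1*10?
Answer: 70989/2 ≈ 35495.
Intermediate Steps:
E(f) = -10 + f (E(f) = f - 10 = -10 + f)
L(P) = ½ (L(P) = P/((2*P)) = (1/(2*P))*P = ½)
L(321) - (E(328) - 35812) = ½ - ((-10 + 328) - 35812) = ½ - (318 - 35812) = ½ - 1*(-35494) = ½ + 35494 = 70989/2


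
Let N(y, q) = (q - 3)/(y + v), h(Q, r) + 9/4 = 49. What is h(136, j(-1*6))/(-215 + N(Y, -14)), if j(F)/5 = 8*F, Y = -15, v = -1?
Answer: -748/3423 ≈ -0.21852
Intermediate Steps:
j(F) = 40*F (j(F) = 5*(8*F) = 40*F)
h(Q, r) = 187/4 (h(Q, r) = -9/4 + 49 = 187/4)
N(y, q) = (-3 + q)/(-1 + y) (N(y, q) = (q - 3)/(y - 1) = (-3 + q)/(-1 + y))
h(136, j(-1*6))/(-215 + N(Y, -14)) = 187/(4*(-215 + (-3 - 14)/(-1 - 15))) = 187/(4*(-215 - 17/(-16))) = 187/(4*(-215 - 1/16*(-17))) = 187/(4*(-215 + 17/16)) = 187/(4*(-3423/16)) = (187/4)*(-16/3423) = -748/3423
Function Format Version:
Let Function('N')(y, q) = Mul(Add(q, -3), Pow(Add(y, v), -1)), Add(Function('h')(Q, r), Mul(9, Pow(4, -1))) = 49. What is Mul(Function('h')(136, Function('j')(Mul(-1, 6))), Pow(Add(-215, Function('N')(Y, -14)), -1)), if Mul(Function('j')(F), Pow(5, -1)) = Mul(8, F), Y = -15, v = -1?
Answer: Rational(-748, 3423) ≈ -0.21852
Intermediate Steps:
Function('j')(F) = Mul(40, F) (Function('j')(F) = Mul(5, Mul(8, F)) = Mul(40, F))
Function('h')(Q, r) = Rational(187, 4) (Function('h')(Q, r) = Add(Rational(-9, 4), 49) = Rational(187, 4))
Function('N')(y, q) = Mul(Pow(Add(-1, y), -1), Add(-3, q)) (Function('N')(y, q) = Mul(Add(q, -3), Pow(Add(y, -1), -1)) = Mul(Add(-3, q), Pow(Add(-1, y), -1)) = Mul(Pow(Add(-1, y), -1), Add(-3, q)))
Mul(Function('h')(136, Function('j')(Mul(-1, 6))), Pow(Add(-215, Function('N')(Y, -14)), -1)) = Mul(Rational(187, 4), Pow(Add(-215, Mul(Pow(Add(-1, -15), -1), Add(-3, -14))), -1)) = Mul(Rational(187, 4), Pow(Add(-215, Mul(Pow(-16, -1), -17)), -1)) = Mul(Rational(187, 4), Pow(Add(-215, Mul(Rational(-1, 16), -17)), -1)) = Mul(Rational(187, 4), Pow(Add(-215, Rational(17, 16)), -1)) = Mul(Rational(187, 4), Pow(Rational(-3423, 16), -1)) = Mul(Rational(187, 4), Rational(-16, 3423)) = Rational(-748, 3423)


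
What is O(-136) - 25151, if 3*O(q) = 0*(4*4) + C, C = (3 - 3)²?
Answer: -25151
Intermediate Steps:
C = 0 (C = 0² = 0)
O(q) = 0 (O(q) = (0*(4*4) + 0)/3 = (0*16 + 0)/3 = (0 + 0)/3 = (⅓)*0 = 0)
O(-136) - 25151 = 0 - 25151 = -25151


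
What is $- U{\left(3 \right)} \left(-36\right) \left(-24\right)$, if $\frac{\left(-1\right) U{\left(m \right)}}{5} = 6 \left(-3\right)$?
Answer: $-77760$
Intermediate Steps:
$U{\left(m \right)} = 90$ ($U{\left(m \right)} = - 5 \cdot 6 \left(-3\right) = \left(-5\right) \left(-18\right) = 90$)
$- U{\left(3 \right)} \left(-36\right) \left(-24\right) = \left(-1\right) 90 \left(-36\right) \left(-24\right) = \left(-90\right) \left(-36\right) \left(-24\right) = 3240 \left(-24\right) = -77760$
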